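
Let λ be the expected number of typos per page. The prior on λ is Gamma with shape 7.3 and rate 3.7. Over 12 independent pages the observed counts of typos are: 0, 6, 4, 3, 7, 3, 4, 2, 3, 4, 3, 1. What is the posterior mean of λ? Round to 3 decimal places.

Total count ∑xᵢ = 40 over n = 12 pages.
Gamma is conjugate to the Poisson likelihood: posterior is Gamma(shape = 7.3+40 = 47.3, rate = 3.7+12 = 15.7).
E[λ | data] = 47.3/15.7 = 3.013.

Posterior mean ≈ 3.013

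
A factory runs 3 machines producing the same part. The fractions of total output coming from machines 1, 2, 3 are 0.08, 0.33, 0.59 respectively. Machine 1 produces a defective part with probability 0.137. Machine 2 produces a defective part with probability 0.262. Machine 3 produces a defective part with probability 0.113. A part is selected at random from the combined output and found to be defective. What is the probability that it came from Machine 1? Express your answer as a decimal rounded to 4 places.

Posterior probability ≈ 0.0668

Tabulate prior·likelihood by source: [1] prior 0.08, lik 0.137, product 0.01096; [2] prior 0.33, lik 0.262, product 0.08646; [3] prior 0.59, lik 0.113, product 0.06667.
Normalizing constant = 0.16409; the posterior for Machine 1 is its product over the sum, 0.01096/0.16409 = 0.0668.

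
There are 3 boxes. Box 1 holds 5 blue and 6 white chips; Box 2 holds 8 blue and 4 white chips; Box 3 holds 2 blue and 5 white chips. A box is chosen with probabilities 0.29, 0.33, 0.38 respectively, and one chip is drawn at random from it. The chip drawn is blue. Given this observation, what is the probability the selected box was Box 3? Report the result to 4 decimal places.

Posterior probability ≈ 0.2358

P(blue|Box 1) = 0.4545; P(blue|Box 2) = 0.6667; P(blue|Box 3) = 0.2857.
Prior × likelihood for each source: 0.29·0.4545=0.1318, 0.33·0.6667=0.2200, 0.38·0.2857=0.1086. Summing gives P(blue) = 0.46039.
P(Box 3 | blue) = 0.1086 / 0.46039 = 0.2358.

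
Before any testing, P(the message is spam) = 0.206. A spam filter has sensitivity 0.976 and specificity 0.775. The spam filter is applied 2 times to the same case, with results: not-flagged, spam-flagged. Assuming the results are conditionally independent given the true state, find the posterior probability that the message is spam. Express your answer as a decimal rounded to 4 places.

Posterior P(H) ≈ 0.0337

With H the event that the message is spam, the joint likelihood of the observed sequence is P(data|H) = 0.024·0.976 = 0.023424 and P(data|¬H) = 0.775·0.225 = 0.17438.
Bayes: P(H|data) = 0.206·0.023424 / (0.206·0.023424 + 0.794·0.17438) = 0.0048253/0.14328 = 0.0337.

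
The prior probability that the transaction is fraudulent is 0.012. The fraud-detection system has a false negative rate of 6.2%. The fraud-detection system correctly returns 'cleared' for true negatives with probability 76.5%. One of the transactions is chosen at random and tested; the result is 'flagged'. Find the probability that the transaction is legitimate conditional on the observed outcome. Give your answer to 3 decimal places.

Write H for 'the transaction is fraudulent'. Prior odds H:¬H = 0.012/0.988 = 0.012146. For the 'flagged' outcome, the likelihood ratio is 0.938/0.235 = 3.9915.
Posterior odds = 0.012146 × 3.9915 = 0.048480, so P(H|E) = 0.048480/(1+0.048480) = 0.046. Then P(¬H|E) = 1 − 0.046 = 0.954.

P(¬H | E) ≈ 0.954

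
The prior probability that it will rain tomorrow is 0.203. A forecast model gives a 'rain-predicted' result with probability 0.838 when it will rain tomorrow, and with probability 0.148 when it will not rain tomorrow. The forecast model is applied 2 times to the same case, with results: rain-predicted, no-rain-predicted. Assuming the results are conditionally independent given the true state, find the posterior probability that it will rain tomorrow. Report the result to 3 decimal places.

With H the event that it will rain tomorrow, the joint likelihood of the observed sequence is P(data|H) = 0.838·0.162 = 0.13576 and P(data|¬H) = 0.148·0.852 = 0.12610.
Bayes: P(H|data) = 0.203·0.13576 / (0.203·0.13576 + 0.797·0.12610) = 0.027558/0.12806 = 0.2152.

Posterior P(H) ≈ 0.215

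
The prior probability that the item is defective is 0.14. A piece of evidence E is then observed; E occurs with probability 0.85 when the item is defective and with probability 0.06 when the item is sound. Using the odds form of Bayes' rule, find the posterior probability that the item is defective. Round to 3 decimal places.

Posterior probability ≈ 0.698

Prior odds = 0.14/(1−0.14) = 0.16279. In log-odds, ln(0.16279) = -1.8153.
Add log likelihood ratio: ln(14.167) = 2.6509.
Posterior log-odds = 0.83560, so posterior odds = exp(0.83560) = 2.3062. Converting, P(H|E) = 2.3062/3.3062 = 0.698.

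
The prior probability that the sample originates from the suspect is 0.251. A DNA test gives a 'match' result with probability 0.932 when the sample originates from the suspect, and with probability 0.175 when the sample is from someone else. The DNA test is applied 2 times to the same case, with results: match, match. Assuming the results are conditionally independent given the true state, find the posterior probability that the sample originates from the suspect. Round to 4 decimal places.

Posterior P(H) ≈ 0.9048

With H the event that the sample originates from the suspect, the joint likelihood of the observed sequence is P(data|H) = 0.932·0.932 = 0.86862 and P(data|¬H) = 0.175·0.175 = 0.030625.
Bayes: P(H|data) = 0.251·0.86862 / (0.251·0.86862 + 0.749·0.030625) = 0.21802/0.24096 = 0.9048.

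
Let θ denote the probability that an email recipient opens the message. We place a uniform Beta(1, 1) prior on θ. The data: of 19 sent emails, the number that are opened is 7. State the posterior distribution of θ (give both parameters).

Posterior: Beta(8, 13)

The binomial likelihood is conjugate to the Beta prior: with 7 successes and 12 failures, the posterior is Beta(1+7, 1+12) = Beta(8, 13).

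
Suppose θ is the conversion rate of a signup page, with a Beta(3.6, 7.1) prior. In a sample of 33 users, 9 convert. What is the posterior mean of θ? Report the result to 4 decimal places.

Posterior mean ≈ 0.2883

Observing 9 successes and 24 failures updates Beta(3.6, 7.1) by adding the success and failure counts to the two shape parameters: α = 3.6+9 = 12.6, β = 7.1+24 = 31.1.
Posterior mean = α/(α+β) = 12.6/43.7 = 0.2883.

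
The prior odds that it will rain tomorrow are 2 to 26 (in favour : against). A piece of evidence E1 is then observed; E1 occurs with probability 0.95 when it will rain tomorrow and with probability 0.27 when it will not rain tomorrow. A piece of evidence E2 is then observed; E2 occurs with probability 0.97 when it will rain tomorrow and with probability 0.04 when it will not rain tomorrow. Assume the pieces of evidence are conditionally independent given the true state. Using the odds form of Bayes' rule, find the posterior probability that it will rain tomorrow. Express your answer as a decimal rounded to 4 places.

Prior odds = 2/26 = 0.076923.
Likelihood ratio for E1 = 0.95/0.27 = 3.5185.
Likelihood ratio for E2 = 0.97/0.04 = 24.250.
Posterior odds = prior odds × LR₁ × LR₂ = 6.5634.
Posterior probability = odds/(1+odds) = 6.5634/7.5634 = 0.8678.

Posterior probability ≈ 0.8678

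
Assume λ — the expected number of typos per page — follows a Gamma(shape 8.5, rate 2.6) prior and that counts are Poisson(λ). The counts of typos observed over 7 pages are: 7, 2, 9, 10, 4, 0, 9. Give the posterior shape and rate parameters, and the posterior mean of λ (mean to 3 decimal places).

Posterior: Gamma(shape=49.5, rate=9.6); mean ≈ 5.156

Total count ∑xᵢ = 41 over n = 7 pages.
Gamma is conjugate to the Poisson likelihood: posterior is Gamma(shape = 8.5+41 = 49.5, rate = 2.6+7 = 9.6).
Posterior mean = shape/rate = 49.5/9.6 = 5.156.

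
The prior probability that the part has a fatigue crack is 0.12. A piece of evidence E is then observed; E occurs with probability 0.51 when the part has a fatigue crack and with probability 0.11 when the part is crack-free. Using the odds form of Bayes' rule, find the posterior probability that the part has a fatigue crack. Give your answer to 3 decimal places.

Prior odds = 0.12/(1−0.12) = 0.13636. In log-odds, ln(0.13636) = -1.9924.
Add log likelihood ratio: ln(4.6364) = 1.5339.
Posterior log-odds = -0.45850, so posterior odds = exp(-0.45850) = 0.63223. Converting, P(H|E) = 0.63223/1.6322 = 0.387.

Posterior probability ≈ 0.387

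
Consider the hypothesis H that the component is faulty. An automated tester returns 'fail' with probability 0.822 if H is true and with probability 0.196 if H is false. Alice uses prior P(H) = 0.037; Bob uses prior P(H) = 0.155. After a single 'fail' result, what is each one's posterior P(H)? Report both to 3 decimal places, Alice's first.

Alice: 0.139; Bob: 0.435

The likelihood ratio for a 'fail' result is 0.822/0.196 = 4.1939.
Alice: prior odds 0.037/0.963 = 0.038422; posterior odds 0.16114; posterior probability 0.139.
Bob: prior odds 0.155/0.845 = 0.18343; posterior odds 0.76929; posterior probability 0.435.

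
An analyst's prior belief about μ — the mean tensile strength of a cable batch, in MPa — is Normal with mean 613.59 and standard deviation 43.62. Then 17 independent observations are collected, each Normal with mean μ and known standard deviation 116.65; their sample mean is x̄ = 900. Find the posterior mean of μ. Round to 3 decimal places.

Posterior mean ≈ 815.191

With known σ, the Normal prior is conjugate. Weight on the data is w = (n/σ²)/(n/σ² + 1/τ₀²) = 0.00124934/(0.00124934+0.00052557) = 0.70389.
Posterior mean = w·x̄ + (1−w)·μ₀ = 0.70389·900 + 0.29611·613.59 = 815.191.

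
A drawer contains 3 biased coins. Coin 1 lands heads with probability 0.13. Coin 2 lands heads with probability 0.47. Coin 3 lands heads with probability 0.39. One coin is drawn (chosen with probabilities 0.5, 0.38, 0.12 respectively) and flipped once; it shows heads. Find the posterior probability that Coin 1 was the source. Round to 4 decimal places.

Posterior probability ≈ 0.2238

Tabulate prior·likelihood by source: [1] prior 0.5, lik 0.13, product 0.06500; [2] prior 0.38, lik 0.47, product 0.1786; [3] prior 0.12, lik 0.39, product 0.04680.
Normalizing constant = 0.29040; the posterior for Coin 1 is its product over the sum, 0.06500/0.29040 = 0.2238.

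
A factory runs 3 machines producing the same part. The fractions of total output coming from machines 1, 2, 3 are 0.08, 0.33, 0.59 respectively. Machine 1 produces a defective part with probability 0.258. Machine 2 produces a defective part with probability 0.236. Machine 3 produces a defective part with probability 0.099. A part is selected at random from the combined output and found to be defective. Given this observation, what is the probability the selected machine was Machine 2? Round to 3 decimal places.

Posterior probability ≈ 0.496

P(defective|M1) = 0.258; P(defective|M2) = 0.236; P(defective|M3) = 0.099.
Prior × likelihood for each source: 0.08·0.258=0.02064, 0.33·0.236=0.07788, 0.59·0.099=0.05841. Summing gives P(defective) = 0.15693.
P(Machine 2 | defective) = 0.07788 / 0.15693 = 0.496.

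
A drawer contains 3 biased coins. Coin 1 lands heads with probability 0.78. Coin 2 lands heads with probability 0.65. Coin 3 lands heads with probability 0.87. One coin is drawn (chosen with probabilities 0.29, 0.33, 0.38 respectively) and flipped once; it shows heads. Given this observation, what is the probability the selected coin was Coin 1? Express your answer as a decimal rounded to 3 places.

P(heads|C1) = 0.78; P(heads|C2) = 0.65; P(heads|C3) = 0.87.
Prior × likelihood for each source: 0.29·0.78=0.2262, 0.33·0.65=0.2145, 0.38·0.87=0.3306. Summing gives P(heads) = 0.77130.
P(Coin 1 | heads) = 0.2262 / 0.77130 = 0.293.

Posterior probability ≈ 0.293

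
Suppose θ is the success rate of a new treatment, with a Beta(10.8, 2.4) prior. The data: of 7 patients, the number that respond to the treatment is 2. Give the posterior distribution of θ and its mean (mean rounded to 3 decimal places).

Observing 2 successes and 5 failures updates Beta(10.8, 2.4) by adding the success and failure counts to the two shape parameters: α = 10.8+2 = 12.8, β = 2.4+5 = 7.4.
Posterior mean = α/(α+β) = 12.8/20.2 = 0.634.

Posterior: Beta(12.8, 7.4); mean ≈ 0.634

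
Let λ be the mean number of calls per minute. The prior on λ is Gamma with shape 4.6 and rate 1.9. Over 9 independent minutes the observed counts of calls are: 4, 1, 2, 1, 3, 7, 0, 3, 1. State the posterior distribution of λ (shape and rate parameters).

Total count ∑xᵢ = 22 over n = 9 minutes.
Gamma is conjugate to the Poisson likelihood: posterior is Gamma(shape = 4.6+22 = 26.6, rate = 1.9+9 = 10.9).

Posterior: Gamma(shape=26.6, rate=10.9)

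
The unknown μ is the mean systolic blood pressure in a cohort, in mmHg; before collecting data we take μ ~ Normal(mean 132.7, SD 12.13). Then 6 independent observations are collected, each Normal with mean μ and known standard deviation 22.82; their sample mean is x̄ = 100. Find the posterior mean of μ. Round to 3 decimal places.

Posterior mean ≈ 112.132

With known σ, the Normal prior is conjugate. Weight on the data is w = (n/σ²)/(n/σ² + 1/τ₀²) = 0.0115218/(0.0115218+0.00679639) = 0.62898.
Posterior mean = w·x̄ + (1−w)·μ₀ = 0.62898·100 + 0.37102·132.7 = 112.132.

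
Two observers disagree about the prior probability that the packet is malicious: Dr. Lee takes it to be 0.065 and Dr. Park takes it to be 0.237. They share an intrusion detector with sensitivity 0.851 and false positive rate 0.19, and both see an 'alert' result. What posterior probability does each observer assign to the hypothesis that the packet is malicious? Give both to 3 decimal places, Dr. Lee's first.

P('+'|H) = 0.851, P('+'|¬H) = 0.19.
Dr. Lee: numerator 0.851·0.065 = 0.055315; evidence = 0.055315+0.19·0.935 = 0.23297; posterior = 0.237.
Dr. Park: numerator 0.851·0.237 = 0.20169; evidence = 0.20169+0.19·0.763 = 0.34666; posterior = 0.582.

Dr. Lee: 0.237; Dr. Park: 0.582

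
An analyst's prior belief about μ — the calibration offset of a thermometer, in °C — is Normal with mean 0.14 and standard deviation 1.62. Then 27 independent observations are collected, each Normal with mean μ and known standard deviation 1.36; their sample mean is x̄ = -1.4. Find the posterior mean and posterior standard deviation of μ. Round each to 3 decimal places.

Prior precision 1/τ₀² = 1/1.62² = 0.381039; data precision n/σ² = 27/1.36² = 14.5978.
Posterior precision = 0.381039 + 14.5978 = 14.9788, giving posterior SD = 1/√14.9788 = 0.258.
Posterior mean = (0.381039·0.14 + 14.5978·-1.4) / 14.9788 = -1.361.

Posterior mean ≈ -1.361; posterior SD ≈ 0.258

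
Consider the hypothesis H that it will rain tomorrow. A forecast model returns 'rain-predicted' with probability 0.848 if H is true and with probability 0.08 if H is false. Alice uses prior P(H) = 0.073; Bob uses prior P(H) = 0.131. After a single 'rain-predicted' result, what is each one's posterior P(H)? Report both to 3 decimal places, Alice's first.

Alice: 0.455; Bob: 0.615

P('+'|H) = 0.848, P('+'|¬H) = 0.08.
Alice: numerator 0.848·0.073 = 0.061904; evidence = 0.061904+0.08·0.927 = 0.13606; posterior = 0.455.
Bob: numerator 0.848·0.131 = 0.11109; evidence = 0.11109+0.08·0.869 = 0.18061; posterior = 0.615.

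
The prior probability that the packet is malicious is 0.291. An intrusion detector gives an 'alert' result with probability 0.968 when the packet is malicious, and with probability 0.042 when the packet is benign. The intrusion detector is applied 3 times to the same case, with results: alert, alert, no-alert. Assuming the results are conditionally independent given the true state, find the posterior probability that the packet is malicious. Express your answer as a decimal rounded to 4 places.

Posterior P(H) ≈ 0.8793

With H the event that the packet is malicious, the joint likelihood of the observed sequence is P(data|H) = 0.968·0.968·0.032 = 0.029985 and P(data|¬H) = 0.042·0.042·0.958 = 0.0016899.
Bayes: P(H|data) = 0.291·0.029985 / (0.291·0.029985 + 0.709·0.0016899) = 0.0087256/0.0099237 = 0.8793.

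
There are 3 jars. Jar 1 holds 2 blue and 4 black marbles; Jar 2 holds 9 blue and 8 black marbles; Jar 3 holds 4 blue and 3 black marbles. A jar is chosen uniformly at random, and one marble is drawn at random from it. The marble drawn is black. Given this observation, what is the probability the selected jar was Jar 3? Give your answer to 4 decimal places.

Tabulate prior·likelihood by source: [1] prior 0.333333, lik 0.6667, product 0.2222; [2] prior 0.333333, lik 0.4706, product 0.1569; [3] prior 0.333333, lik 0.4286, product 0.1429.
Normalizing constant = 0.52194; the posterior for Jar 3 is its product over the sum, 0.1429/0.52194 = 0.2737.

Posterior probability ≈ 0.2737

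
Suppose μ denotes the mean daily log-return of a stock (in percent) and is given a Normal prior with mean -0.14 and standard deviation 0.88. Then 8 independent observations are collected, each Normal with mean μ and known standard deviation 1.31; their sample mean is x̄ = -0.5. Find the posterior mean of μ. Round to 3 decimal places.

Prior precision 1/τ₀² = 1/0.88² = 1.29132; data precision n/σ² = 8/1.31² = 4.66173.
Posterior precision = 1.29132 + 4.66173 = 5.95306.
Posterior mean = (1.29132·-0.14 + 4.66173·-0.5) / 5.95306 = -0.422.

Posterior mean ≈ -0.422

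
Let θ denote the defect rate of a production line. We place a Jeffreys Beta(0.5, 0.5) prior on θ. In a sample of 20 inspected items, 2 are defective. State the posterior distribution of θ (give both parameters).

The binomial likelihood is conjugate to the Beta prior: with 2 successes and 18 failures, the posterior is Beta(0.5+2, 0.5+18) = Beta(2.5, 18.5).

Posterior: Beta(2.5, 18.5)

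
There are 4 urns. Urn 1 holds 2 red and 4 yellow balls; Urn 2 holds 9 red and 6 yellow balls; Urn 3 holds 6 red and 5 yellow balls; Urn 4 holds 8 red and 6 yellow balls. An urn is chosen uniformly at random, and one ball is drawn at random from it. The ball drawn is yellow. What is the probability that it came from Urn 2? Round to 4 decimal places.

Posterior probability ≈ 0.2052

P(yellow|Urn 1) = 0.6667; P(yellow|Urn 2) = 0.4; P(yellow|Urn 3) = 0.4545; P(yellow|Urn 4) = 0.4286.
Prior × likelihood for each source: 0.25·0.6667=0.1667, 0.25·0.4=0.1000, 0.25·0.4545=0.1136, 0.25·0.4286=0.1071. Summing gives P(yellow) = 0.48745.
P(Urn 2 | yellow) = 0.1000 / 0.48745 = 0.2052.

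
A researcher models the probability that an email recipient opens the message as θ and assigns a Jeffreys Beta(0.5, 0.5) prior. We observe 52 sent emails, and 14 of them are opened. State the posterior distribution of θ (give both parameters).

Posterior: Beta(14.5, 38.5)

Observing 14 successes and 38 failures updates Beta(0.5, 0.5) by adding the success and failure counts to the two shape parameters: α = 0.5+14 = 14.5, β = 0.5+38 = 38.5.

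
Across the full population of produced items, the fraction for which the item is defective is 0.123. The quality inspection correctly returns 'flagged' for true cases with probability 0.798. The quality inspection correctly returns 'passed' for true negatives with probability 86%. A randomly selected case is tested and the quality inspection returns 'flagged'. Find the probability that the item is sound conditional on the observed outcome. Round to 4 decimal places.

P(¬H | E) ≈ 0.5557

Write H for 'the item is defective'. Prior odds H:¬H = 0.123/0.877 = 0.14025. For the 'flagged' outcome, the likelihood ratio is 0.798/0.14 = 5.7000.
Posterior odds = 0.14025 × 5.7000 = 0.79943, so P(H|E) = 0.79943/(1+0.79943) = 0.4443. Then P(¬H|E) = 1 − 0.4443 = 0.5557.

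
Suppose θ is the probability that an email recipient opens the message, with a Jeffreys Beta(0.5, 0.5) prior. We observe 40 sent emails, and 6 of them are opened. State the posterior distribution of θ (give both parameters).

Posterior: Beta(6.5, 34.5)

The binomial likelihood is conjugate to the Beta prior: with 6 successes and 34 failures, the posterior is Beta(0.5+6, 0.5+34) = Beta(6.5, 34.5).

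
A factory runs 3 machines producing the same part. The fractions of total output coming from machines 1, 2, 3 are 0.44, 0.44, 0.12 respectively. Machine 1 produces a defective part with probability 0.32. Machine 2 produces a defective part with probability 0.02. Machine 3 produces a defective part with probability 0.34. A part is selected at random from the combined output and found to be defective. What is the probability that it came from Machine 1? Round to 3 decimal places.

Posterior probability ≈ 0.739

P(defective|M1) = 0.32; P(defective|M2) = 0.02; P(defective|M3) = 0.34.
Prior × likelihood for each source: 0.44·0.32=0.1408, 0.44·0.02=0.008800, 0.12·0.34=0.04080. Summing gives P(defective) = 0.19040.
P(Machine 1 | defective) = 0.1408 / 0.19040 = 0.739.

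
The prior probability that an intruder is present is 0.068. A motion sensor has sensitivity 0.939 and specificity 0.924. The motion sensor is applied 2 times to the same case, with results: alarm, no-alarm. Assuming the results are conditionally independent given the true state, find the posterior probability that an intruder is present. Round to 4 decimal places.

With H the event that an intruder is present, the joint likelihood of the observed sequence is P(data|H) = 0.939·0.061 = 0.057279 and P(data|¬H) = 0.076·0.924 = 0.070224.
Bayes: P(H|data) = 0.068·0.057279 / (0.068·0.057279 + 0.932·0.070224) = 0.0038950/0.069344 = 0.0562.

Posterior P(H) ≈ 0.0562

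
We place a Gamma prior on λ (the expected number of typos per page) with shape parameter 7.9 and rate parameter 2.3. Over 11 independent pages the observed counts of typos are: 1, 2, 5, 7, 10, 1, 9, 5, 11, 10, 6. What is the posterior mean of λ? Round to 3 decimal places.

Posterior mean ≈ 5.632

Total count ∑xᵢ = 67 over n = 11 pages.
Gamma is conjugate to the Poisson likelihood: posterior is Gamma(shape = 7.9+67 = 74.9, rate = 2.3+11 = 13.3).
Posterior mean = shape/rate = 74.9/13.3 = 5.632.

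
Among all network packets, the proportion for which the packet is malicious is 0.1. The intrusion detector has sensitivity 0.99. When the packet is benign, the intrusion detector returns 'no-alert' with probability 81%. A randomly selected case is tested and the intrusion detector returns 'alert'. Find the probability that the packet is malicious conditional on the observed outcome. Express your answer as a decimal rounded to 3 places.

Let H be the event that the packet is malicious. P(H) = 0.1, so P(¬H) = 0.9. With E the 'alert' result, P(E|H) = 0.99 and P(E|¬H) = 0.19.
P(E) = 0.99·0.1 + 0.19·0.9 = 0.099000 + 0.17100 = 0.27000.
By Bayes' theorem, P(H|E) = 0.099000 / 0.27000 = 0.367.

P(H | E) ≈ 0.367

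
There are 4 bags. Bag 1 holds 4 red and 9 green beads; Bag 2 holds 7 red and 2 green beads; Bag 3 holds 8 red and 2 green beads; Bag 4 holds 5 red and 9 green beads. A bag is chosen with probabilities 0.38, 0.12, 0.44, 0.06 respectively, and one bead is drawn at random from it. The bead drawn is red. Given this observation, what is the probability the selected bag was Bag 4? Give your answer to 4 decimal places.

Posterior probability ≈ 0.0367

P(red|Bag 1) = 0.3077; P(red|Bag 2) = 0.7778; P(red|Bag 3) = 0.8; P(red|Bag 4) = 0.3571.
Prior × likelihood for each source: 0.38·0.3077=0.1169, 0.12·0.7778=0.09333, 0.44·0.8=0.3520, 0.06·0.3571=0.02143. Summing gives P(red) = 0.58368.
P(Bag 4 | red) = 0.02143 / 0.58368 = 0.0367.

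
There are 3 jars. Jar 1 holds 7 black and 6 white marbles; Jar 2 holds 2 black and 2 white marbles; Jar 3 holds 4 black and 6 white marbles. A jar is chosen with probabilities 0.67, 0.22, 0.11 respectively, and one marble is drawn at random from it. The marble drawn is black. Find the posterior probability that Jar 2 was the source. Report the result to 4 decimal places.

Posterior probability ≈ 0.2137

P(black|Jar 1) = 0.5385; P(black|Jar 2) = 0.5; P(black|Jar 3) = 0.4.
Prior × likelihood for each source: 0.67·0.5385=0.3608, 0.22·0.5=0.1100, 0.11·0.4=0.04400. Summing gives P(black) = 0.51477.
P(Jar 2 | black) = 0.1100 / 0.51477 = 0.2137.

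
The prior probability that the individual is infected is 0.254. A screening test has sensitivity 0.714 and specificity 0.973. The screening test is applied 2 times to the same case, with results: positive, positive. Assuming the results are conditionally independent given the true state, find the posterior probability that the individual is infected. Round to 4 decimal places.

Posterior P(H) ≈ 0.9958

With H the event that the individual is infected, the joint likelihood of the observed sequence is P(data|H) = 0.714·0.714 = 0.50980 and P(data|¬H) = 0.027·0.027 = 0.00072900.
Bayes: P(H|data) = 0.254·0.50980 / (0.254·0.50980 + 0.746·0.00072900) = 0.12949/0.13003 = 0.9958.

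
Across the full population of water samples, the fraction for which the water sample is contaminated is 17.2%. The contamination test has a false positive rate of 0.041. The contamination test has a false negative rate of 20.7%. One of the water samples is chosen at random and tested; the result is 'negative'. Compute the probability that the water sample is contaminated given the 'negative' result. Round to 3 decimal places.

Let H be the event that the water sample is contaminated. P(H) = 0.172, so P(¬H) = 0.828. With E the 'negative' result, P(E|H) = 0.207 and P(E|¬H) = 0.959.
P(E) = 0.207·0.172 + 0.959·0.828 = 0.035604 + 0.79405 = 0.82966.
By Bayes' theorem, P(H|E) = 0.035604 / 0.82966 = 0.043.

P(H | E) ≈ 0.043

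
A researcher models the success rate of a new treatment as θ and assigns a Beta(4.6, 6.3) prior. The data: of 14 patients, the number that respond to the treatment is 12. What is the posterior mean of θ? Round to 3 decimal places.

Posterior mean ≈ 0.667

The binomial likelihood is conjugate to the Beta prior: with 12 successes and 2 failures, the posterior is Beta(4.6+12, 6.3+2) = Beta(16.6, 8.3).
Posterior mean = α/(α+β) = 16.6/24.9 = 0.667.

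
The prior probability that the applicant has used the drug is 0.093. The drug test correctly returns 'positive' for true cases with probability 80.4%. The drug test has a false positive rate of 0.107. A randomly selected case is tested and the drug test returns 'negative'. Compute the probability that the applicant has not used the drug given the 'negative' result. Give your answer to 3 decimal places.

Write H for 'the applicant has used the drug'. Prior odds H:¬H = 0.093/0.907 = 0.10254. For the 'negative' outcome, the likelihood ratio is 0.196/0.893 = 0.21948.
Posterior odds = 0.10254 × 0.21948 = 0.022505, so P(H|E) = 0.022505/(1+0.022505) = 0.022. Then P(¬H|E) = 1 − 0.022 = 0.978.

P(¬H | E) ≈ 0.978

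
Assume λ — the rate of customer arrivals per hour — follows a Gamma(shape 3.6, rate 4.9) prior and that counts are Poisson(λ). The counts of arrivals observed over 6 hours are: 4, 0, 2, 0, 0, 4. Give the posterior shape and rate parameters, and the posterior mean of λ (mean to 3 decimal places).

Total count ∑xᵢ = 10 over n = 6 hours.
Gamma is conjugate to the Poisson likelihood: posterior is Gamma(shape = 3.6+10 = 13.6, rate = 4.9+6 = 10.9).
E[λ | data] = 13.6/10.9 = 1.248.

Posterior: Gamma(shape=13.6, rate=10.9); mean ≈ 1.248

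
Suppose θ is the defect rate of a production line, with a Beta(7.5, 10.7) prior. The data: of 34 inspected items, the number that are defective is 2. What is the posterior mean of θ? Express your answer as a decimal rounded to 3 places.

Posterior mean ≈ 0.182

The binomial likelihood is conjugate to the Beta prior: with 2 successes and 32 failures, the posterior is Beta(7.5+2, 10.7+32) = Beta(9.5, 42.7).
E[θ | data] = 9.5/(9.5+42.7) = 0.182.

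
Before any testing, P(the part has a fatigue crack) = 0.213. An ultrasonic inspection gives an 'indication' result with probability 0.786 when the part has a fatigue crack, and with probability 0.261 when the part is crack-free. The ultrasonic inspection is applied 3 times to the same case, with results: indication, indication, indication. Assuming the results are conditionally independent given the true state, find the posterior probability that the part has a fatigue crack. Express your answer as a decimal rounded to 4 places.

Posterior P(H) ≈ 0.8808

With H the event that the part has a fatigue crack, the joint likelihood of the observed sequence is P(data|H) = 0.786·0.786·0.786 = 0.48559 and P(data|¬H) = 0.261·0.261·0.261 = 0.017780.
Bayes: P(H|data) = 0.213·0.48559 / (0.213·0.48559 + 0.787·0.017780) = 0.10343/0.11742 = 0.8808.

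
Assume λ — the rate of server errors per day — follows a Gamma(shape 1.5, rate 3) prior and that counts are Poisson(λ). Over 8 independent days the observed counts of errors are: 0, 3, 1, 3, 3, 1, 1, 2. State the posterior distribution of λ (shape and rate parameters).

Posterior: Gamma(shape=15.5, rate=11)

The Poisson likelihood adds the total count to the shape and the number of exposure periods to the rate. Here ∑xᵢ = 14 and n = 8, so shape 1.5→15.5 and rate 3→11.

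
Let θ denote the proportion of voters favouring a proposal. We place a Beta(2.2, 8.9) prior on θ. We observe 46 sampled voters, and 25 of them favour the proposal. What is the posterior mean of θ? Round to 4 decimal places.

Posterior mean ≈ 0.4764

The binomial likelihood is conjugate to the Beta prior: with 25 successes and 21 failures, the posterior is Beta(2.2+25, 8.9+21) = Beta(27.2, 29.9).
Posterior mean = α/(α+β) = 27.2/57.1 = 0.4764.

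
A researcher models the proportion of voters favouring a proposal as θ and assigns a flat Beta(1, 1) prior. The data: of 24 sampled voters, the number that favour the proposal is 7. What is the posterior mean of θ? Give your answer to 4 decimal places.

Observing 7 successes and 17 failures updates Beta(1, 1) by adding the success and failure counts to the two shape parameters: α = 1+7 = 8, β = 1+17 = 18.
E[θ | data] = 8/(8+18) = 0.3077.

Posterior mean ≈ 0.3077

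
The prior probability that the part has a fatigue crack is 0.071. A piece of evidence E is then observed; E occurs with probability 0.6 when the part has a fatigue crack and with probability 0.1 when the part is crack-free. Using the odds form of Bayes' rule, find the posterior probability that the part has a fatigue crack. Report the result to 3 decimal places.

Prior odds = 0.071/(1−0.071) = 0.076426.
Likelihood ratio for E = 0.6/0.1 = 6.0000.
Posterior odds = prior odds × LR = 0.45856.
Posterior probability = odds/(1+odds) = 0.45856/1.4586 = 0.314.

Posterior probability ≈ 0.314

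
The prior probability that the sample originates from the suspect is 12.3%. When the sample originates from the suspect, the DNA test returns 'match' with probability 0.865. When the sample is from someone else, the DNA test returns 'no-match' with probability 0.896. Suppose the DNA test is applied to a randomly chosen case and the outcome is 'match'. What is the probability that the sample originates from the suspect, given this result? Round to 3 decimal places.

Write H for 'the sample originates from the suspect'. Prior odds H:¬H = 0.123/0.877 = 0.14025. For the 'match' outcome, the likelihood ratio is 0.865/0.104 = 8.3173.
Posterior odds = 0.14025 × 8.3173 = 1.1665, so P(H|E) = 1.1665/(1+1.1665) = 0.538.

P(H | E) ≈ 0.538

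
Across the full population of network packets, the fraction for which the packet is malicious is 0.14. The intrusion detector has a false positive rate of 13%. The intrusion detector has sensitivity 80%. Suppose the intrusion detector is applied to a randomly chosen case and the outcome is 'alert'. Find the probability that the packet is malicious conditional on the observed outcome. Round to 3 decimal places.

P(H | E) ≈ 0.500

Let H be the event that the packet is malicious. P(H) = 0.14, so P(¬H) = 0.86. With E the 'alert' result, P(E|H) = 0.8 and P(E|¬H) = 0.13.
P(E) = 0.8·0.14 + 0.13·0.86 = 0.11200 + 0.11180 = 0.22380.
By Bayes' theorem, P(H|E) = 0.11200 / 0.22380 = 0.500.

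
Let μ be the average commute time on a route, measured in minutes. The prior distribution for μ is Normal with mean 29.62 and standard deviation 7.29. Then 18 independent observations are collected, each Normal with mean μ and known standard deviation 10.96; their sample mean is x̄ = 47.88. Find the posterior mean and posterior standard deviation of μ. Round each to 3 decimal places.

Prior precision 1/τ₀² = 1/7.29² = 0.0188168; data precision n/σ² = 18/10.96² = 0.149848.
Posterior precision = 0.0188168 + 0.149848 = 0.168665, giving posterior SD = 1/√0.168665 = 2.435.
Posterior mean = (0.0188168·29.62 + 0.149848·47.88) / 0.168665 = 45.843.

Posterior mean ≈ 45.843; posterior SD ≈ 2.435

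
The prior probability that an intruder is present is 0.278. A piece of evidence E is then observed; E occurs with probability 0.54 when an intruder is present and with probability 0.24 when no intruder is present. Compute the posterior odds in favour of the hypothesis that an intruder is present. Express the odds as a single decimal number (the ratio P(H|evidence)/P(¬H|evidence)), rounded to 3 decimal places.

Prior odds = 0.278/(1−0.278) = 0.38504.
Likelihood ratio for E = 0.54/0.24 = 2.2500.
Posterior odds = prior odds × LR = 0.86634.

Posterior odds ≈ 0.866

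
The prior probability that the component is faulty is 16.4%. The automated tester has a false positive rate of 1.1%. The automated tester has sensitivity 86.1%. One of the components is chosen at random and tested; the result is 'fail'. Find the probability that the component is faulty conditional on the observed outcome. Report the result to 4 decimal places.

P(H | E) ≈ 0.9389

Let H be the event that the component is faulty. P(H) = 0.164, so P(¬H) = 0.836. With E the 'fail' result, P(E|H) = 0.861 and P(E|¬H) = 0.011.
P(E) = 0.861·0.164 + 0.011·0.836 = 0.14120 + 0.0091960 = 0.15040.
By Bayes' theorem, P(H|E) = 0.14120 / 0.15040 = 0.9389.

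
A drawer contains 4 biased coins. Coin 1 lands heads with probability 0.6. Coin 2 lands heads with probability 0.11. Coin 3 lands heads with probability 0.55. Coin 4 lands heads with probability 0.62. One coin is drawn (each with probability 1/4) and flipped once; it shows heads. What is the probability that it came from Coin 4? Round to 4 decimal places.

Posterior probability ≈ 0.3298

Tabulate prior·likelihood by source: [1] prior 0.25, lik 0.6, product 0.1500; [2] prior 0.25, lik 0.11, product 0.02750; [3] prior 0.25, lik 0.55, product 0.1375; [4] prior 0.25, lik 0.62, product 0.1550.
Normalizing constant = 0.47000; the posterior for Coin 4 is its product over the sum, 0.1550/0.47000 = 0.3298.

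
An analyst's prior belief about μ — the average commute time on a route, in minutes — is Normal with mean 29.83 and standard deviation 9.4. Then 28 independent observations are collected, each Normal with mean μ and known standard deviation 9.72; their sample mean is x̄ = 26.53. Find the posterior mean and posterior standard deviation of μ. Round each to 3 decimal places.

Posterior mean ≈ 26.651; posterior SD ≈ 1.803

Prior precision 1/τ₀² = 1/9.4² = 0.0113173; data precision n/σ² = 28/9.72² = 0.296364.
Posterior precision = 0.0113173 + 0.296364 = 0.307681, giving posterior SD = 1/√0.307681 = 1.803.
Posterior mean = (0.0113173·29.83 + 0.296364·26.53) / 0.307681 = 26.651.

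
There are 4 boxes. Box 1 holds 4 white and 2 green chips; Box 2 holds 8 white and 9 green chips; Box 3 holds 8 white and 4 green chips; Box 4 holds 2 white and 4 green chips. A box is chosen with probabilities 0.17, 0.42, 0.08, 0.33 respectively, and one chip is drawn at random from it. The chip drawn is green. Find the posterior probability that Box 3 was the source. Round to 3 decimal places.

Posterior probability ≈ 0.051

Tabulate prior·likelihood by source: [1] prior 0.17, lik 0.3333, product 0.05667; [2] prior 0.42, lik 0.5294, product 0.2224; [3] prior 0.08, lik 0.3333, product 0.02667; [4] prior 0.33, lik 0.6667, product 0.2200.
Normalizing constant = 0.52569; the posterior for Box 3 is its product over the sum, 0.02667/0.52569 = 0.051.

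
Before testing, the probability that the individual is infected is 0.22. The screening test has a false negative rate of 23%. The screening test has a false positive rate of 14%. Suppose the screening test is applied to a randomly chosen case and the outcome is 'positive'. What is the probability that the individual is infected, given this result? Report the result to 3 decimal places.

Write H for 'the individual is infected'. Prior odds H:¬H = 0.22/0.78 = 0.28205. For the 'positive' outcome, the likelihood ratio is 0.77/0.14 = 5.5000.
Posterior odds = 0.28205 × 5.5000 = 1.5513, so P(H|E) = 1.5513/(1+1.5513) = 0.608.

P(H | E) ≈ 0.608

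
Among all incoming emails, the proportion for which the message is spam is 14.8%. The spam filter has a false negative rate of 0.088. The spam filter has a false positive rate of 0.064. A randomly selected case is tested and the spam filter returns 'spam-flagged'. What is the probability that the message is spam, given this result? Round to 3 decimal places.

Let H be the event that the message is spam. P(H) = 0.148, so P(¬H) = 0.852. With E the 'spam-flagged' result, P(E|H) = 0.912 and P(E|¬H) = 0.064.
P(E) = 0.912·0.148 + 0.064·0.852 = 0.13498 + 0.054528 = 0.18950.
By Bayes' theorem, P(H|E) = 0.13498 / 0.18950 = 0.712.

P(H | E) ≈ 0.712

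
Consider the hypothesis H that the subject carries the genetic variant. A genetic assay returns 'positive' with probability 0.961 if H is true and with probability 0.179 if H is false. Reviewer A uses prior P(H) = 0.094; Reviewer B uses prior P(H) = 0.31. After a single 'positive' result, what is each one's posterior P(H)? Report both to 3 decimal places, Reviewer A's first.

The likelihood ratio for a 'positive' result is 0.961/0.179 = 5.3687.
Reviewer A: prior odds 0.094/0.906 = 0.10375; posterior odds 0.55702; posterior probability 0.358.
Reviewer B: prior odds 0.31/0.69 = 0.44928; posterior odds 2.4120; posterior probability 0.707.

Reviewer A: 0.358; Reviewer B: 0.707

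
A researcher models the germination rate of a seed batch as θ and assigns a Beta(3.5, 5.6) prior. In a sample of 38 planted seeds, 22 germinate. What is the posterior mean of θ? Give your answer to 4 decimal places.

Observing 22 successes and 16 failures updates Beta(3.5, 5.6) by adding the success and failure counts to the two shape parameters: α = 3.5+22 = 25.5, β = 5.6+16 = 21.6.
Posterior mean = α/(α+β) = 25.5/47.1 = 0.5414.

Posterior mean ≈ 0.5414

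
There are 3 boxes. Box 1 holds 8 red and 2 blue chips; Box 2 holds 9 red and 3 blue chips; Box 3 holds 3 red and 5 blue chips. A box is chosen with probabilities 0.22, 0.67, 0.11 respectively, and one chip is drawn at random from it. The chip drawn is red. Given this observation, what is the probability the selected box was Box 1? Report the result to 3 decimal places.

Posterior probability ≈ 0.245

P(red|Box 1) = 0.8; P(red|Box 2) = 0.75; P(red|Box 3) = 0.375.
Prior × likelihood for each source: 0.22·0.8=0.1760, 0.67·0.75=0.5025, 0.11·0.375=0.04125. Summing gives P(red) = 0.71975.
P(Box 1 | red) = 0.1760 / 0.71975 = 0.245.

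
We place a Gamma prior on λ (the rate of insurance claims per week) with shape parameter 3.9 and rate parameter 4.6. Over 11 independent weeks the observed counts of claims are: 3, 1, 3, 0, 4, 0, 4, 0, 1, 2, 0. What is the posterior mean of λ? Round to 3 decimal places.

Posterior mean ≈ 1.404

Total count ∑xᵢ = 18 over n = 11 weeks.
Gamma is conjugate to the Poisson likelihood: posterior is Gamma(shape = 3.9+18 = 21.9, rate = 4.6+11 = 15.6).
Posterior mean = shape/rate = 21.9/15.6 = 1.404.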